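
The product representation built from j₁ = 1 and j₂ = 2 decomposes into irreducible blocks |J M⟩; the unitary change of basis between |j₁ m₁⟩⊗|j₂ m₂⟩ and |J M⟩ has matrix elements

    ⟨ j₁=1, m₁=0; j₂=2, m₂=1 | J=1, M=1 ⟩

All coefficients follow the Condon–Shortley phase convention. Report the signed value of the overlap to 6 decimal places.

triangle: 2!·0!·2!/5! = 4/120
(j±m)!: 1!·1!·3!·1!·2!·0! = 12
prefactor² = (2J+1)·Δ·N² = 6/5
  k=1: −1/(1!·1!·0!·2!·0!·0!) = -1/2
Σ = -1/2  ⇒  CG² = 6/5·(-1/2)² = 3/10
CG = −√(3/10) = -0.547723

−√(3/10) = -0.547723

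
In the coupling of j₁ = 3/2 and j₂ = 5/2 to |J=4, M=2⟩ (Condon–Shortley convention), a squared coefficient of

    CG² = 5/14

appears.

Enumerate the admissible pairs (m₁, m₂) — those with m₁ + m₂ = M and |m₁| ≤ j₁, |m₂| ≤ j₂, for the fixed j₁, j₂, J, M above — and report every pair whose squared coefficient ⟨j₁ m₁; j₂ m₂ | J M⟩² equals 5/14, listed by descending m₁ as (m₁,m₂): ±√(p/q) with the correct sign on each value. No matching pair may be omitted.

(3/2,1/2): +√(5/14)

Admissible pairs with m₁+m₂ = M = 2: (-1/2,5/2), (1/2,3/2), (3/2,1/2)
  (m₁,m₂)=(3/2,1/2): CG² = 5/14, CG = +√(5/14)   ← matches the target
  (m₁,m₂)=(1/2,3/2): CG² = 15/28, CG = +√(15/28)
  (m₁,m₂)=(-1/2,5/2): CG² = 3/28, CG = +√(3/28)
Pairs with CG² = 5/14: (3/2,1/2): +√(5/14)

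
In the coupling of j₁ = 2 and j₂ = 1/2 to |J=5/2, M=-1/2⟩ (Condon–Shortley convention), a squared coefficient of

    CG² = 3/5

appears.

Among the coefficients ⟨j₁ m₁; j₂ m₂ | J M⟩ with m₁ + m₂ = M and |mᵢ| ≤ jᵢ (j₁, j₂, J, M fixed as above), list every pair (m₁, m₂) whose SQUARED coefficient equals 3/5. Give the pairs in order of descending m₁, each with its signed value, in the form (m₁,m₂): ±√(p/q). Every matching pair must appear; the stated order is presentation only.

(0,-1/2): +√(3/5)

Admissible pairs with m₁+m₂ = M = -1/2: (-1,1/2), (0,-1/2)
  (m₁,m₂)=(0,-1/2): CG² = 3/5, CG = +√(3/5)   ← matches the target
  (m₁,m₂)=(-1,1/2): CG² = 2/5, CG = +√(2/5)
Pairs with CG² = 3/5: (0,-1/2): +√(3/5)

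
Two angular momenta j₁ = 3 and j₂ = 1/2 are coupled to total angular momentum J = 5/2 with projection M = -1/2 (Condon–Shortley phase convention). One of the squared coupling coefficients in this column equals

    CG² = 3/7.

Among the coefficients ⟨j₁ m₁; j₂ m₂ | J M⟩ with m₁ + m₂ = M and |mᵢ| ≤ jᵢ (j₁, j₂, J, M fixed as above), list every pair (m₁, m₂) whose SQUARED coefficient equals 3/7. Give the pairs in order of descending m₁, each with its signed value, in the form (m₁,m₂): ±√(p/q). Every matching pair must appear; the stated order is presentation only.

(0,-1/2): +√(3/7)

Admissible pairs with m₁+m₂ = M = -1/2: (-1,1/2), (0,-1/2)
  (m₁,m₂)=(0,-1/2): CG² = 3/7, CG = +√(3/7)   ← matches the target
  (m₁,m₂)=(-1,1/2): CG² = 4/7, CG = −√(4/7)
Pairs with CG² = 3/7: (0,-1/2): +√(3/7)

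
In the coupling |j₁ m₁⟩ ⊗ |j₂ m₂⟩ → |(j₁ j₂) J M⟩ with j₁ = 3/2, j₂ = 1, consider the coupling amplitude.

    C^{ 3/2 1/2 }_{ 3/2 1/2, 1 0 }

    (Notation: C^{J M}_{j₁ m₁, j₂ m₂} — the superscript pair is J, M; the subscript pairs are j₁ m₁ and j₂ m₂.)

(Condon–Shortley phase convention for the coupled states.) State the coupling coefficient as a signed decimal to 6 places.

+√(1/15) = +0.258199

triangle: 1!×2!×1!/5! = 2/120
(j±m)!: 2!×1!×1!×1!×2!×1! = 4
prefactor² = (2J+1)×Δ×N² = 4/15
  k=0: +1/(0!×1!×1!×1!×1!×0!) = 1
  k=1: −1/(1!×0!×0!×0!×2!×1!) = -1/2
Σ = 1/2  ⇒  CG² = 4/15×(1/2)² = 1/15
CG = +√(1/15) = +0.258199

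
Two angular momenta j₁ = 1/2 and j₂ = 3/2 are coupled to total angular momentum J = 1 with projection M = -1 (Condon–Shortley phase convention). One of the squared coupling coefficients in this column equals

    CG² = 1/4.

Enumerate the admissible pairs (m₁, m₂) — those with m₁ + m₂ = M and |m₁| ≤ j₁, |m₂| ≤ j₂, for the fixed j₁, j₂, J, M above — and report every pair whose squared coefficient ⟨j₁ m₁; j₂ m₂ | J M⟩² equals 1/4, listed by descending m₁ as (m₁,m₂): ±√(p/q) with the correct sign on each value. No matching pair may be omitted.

(-1/2,-1/2): −√(1/4)

Admissible pairs with m₁+m₂ = M = -1: (-1/2,-1/2), (1/2,-3/2)
  (m₁,m₂)=(1/2,-3/2): CG² = 3/4, CG = +√(3/4)
  (m₁,m₂)=(-1/2,-1/2): CG² = 1/4, CG = −√(1/4)   ← matches the target
Pairs with CG² = 1/4: (-1/2,-1/2): −√(1/4)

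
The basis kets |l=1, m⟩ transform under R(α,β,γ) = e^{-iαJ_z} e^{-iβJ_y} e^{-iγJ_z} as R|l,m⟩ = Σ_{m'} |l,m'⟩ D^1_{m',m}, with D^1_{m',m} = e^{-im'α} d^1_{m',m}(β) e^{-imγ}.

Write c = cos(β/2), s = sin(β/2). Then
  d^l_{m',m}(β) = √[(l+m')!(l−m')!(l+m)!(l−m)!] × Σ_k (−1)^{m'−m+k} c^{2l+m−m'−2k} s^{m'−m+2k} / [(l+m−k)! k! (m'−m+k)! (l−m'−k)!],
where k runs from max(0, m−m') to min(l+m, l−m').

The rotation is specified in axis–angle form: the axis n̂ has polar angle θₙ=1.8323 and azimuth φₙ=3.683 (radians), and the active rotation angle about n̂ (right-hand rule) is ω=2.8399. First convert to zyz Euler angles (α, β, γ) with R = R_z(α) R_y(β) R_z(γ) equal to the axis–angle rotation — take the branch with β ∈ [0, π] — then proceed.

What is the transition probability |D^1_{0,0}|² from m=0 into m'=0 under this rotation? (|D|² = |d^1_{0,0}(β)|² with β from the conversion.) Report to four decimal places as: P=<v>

P=0.6793

Axis–angle → zyz. n̂ = (sinθₙcosφₙ, sinθₙsinφₙ, cosθₙ) = (-0.827849, -0.497822, -0.258533), ω = 2.8399.
R = I cosω + sinω [n̂]ₓ + (1−cosω) n̂n̂ᵀ gives
  R = [+0.384879, +0.882449, +0.270465; +0.728810, -0.470374, +0.497579; +0.566308, +0.005610, -0.824175]
β = atan2(√(R₁₃²+R₂₃²), R₃₃) = 2.539540; α = atan2(R₂₃, R₁₃) mod 2π = 1.072909; γ = atan2(R₃₂, −R₃₁) mod 2π = 3.131687
First d^1_{0,0}(β=2.5395), then the phase factors e^{-i(0)α} and e^{-i(0)γ}:
c=cos(2.539540/2)=0.296501, s=sin(2.539540/2)=0.955033; N=√[1·1·1·1]=1.000000
The bounds max(0,m−m')=0 and min(l+m,l−m')=1 give 2 terms
  k=0: (−1)^0·1.0000/(1)·0.2965^2·0.9550^0 = +0.087913
  k=1: (−1)^1·1.0000/(1)·0.2965^0·0.9550^2 = -0.912087
d^1_{0,0}(2.5395) = +0.087913 -0.912087 = -0.824175
|D^1_{0,0}|² = |d^1_{0,0}(β)|² = (-0.824175)² = 0.679264 (the z-rotation phases have unit modulus)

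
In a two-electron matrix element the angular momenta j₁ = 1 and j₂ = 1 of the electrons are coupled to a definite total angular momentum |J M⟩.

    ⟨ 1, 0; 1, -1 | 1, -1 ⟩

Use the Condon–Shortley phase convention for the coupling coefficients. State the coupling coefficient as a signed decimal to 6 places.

+√(1/2) = +0.707107

triangle: 1!·1!·1!/4! = 1/24
(j±m)!: 1!·1!·0!·2!·0!·2! = 4
prefactor² = (2J+1)·Δ·N² = 1/2
  k=0: +1/(0!·1!·1!·0!·0!·1!) = 1
Σ = 1  ⇒  CG² = 1/2·1² = 1/2
CG = +√(1/2) = +0.707107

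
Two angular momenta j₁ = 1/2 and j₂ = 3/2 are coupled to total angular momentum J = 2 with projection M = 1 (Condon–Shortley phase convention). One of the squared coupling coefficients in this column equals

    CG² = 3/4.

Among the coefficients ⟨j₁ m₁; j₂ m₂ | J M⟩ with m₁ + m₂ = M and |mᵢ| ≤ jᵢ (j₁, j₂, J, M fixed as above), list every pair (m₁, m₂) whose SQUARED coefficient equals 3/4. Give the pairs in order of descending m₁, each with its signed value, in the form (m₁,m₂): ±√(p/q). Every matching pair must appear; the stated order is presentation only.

(1/2,1/2): +√(3/4)

Admissible pairs with m₁+m₂ = M = 1: (-1/2,3/2), (1/2,1/2)
  (m₁,m₂)=(1/2,1/2): CG² = 3/4, CG = +√(3/4)   ← matches the target
  (m₁,m₂)=(-1/2,3/2): CG² = 1/4, CG = +√(1/4)
Pairs with CG² = 3/4: (1/2,1/2): +√(3/4)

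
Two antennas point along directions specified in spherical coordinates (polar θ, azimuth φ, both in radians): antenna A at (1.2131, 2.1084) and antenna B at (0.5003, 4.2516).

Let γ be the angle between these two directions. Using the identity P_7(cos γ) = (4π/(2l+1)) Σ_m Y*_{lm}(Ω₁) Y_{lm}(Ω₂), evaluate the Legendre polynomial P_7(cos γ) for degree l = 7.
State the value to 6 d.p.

-0.134547

Summing Y*_{l m}(θ₁,φ₁)·Y_{l m}(θ₂,φ₂) over m ∈ [−7, 7]; prefactor 4π/(2·7+1) = 0.837758:
  term(m=-7) = (-0.000704, -0.000600)   from Y*(Ω₁)=(-0.184256, 0.257205), Y(Ω₂)=(-0.000245, 0.002912)
  term(m=-6) = (0.008473, -0.002555)   from Y*(Ω₁)=(0.440927, 0.037138), Y(Ω₂)=(0.018597, -0.007360)
  term(m=-5) = (-0.003639, 0.012674)   from Y*(Ω₁)=(-0.068821, -0.141180), Y(Ω₂)=(-0.062384, -0.056183)
  term(m=-4) = (0.043774, 0.050028)   from Y*(Ω₁)=(0.152371, -0.232762), Y(Ω₂)=(-0.064278, 0.230140)
  term(m=-3) = (-0.119394, 0.017607)   from Y*(Ω₁)=(-0.267241, -0.011235), Y(Ω₂)=(0.443212, -0.084517)
  term(m=-2) = (-0.034658, 0.076376)   from Y*(Ω₁)=(-0.083764, -0.154950), Y(Ω₂)=(-0.287868, -0.379287)
  term(m=-1) = (-0.006343, -0.009843)   from Y*(Ω₁)=(-0.150150, 0.251855), Y(Ω₂)=(-0.017758, 0.035771)
  term(m=+0) = (0.064375, 0.000000)   from Y*(Ω₁)=(-0.143677, -0.000000), Y(Ω₂)=(-0.448055, 0.000000)
  term(m=+1) = (-0.006343, 0.009843)   from Y*(Ω₁)=(0.150150, 0.251855), Y(Ω₂)=(0.017758, 0.035771)
  term(m=+2) = (-0.034658, -0.076376)   from Y*(Ω₁)=(-0.083764, 0.154950), Y(Ω₂)=(-0.287868, 0.379287)
  term(m=+3) = (-0.119394, -0.017607)   from Y*(Ω₁)=(0.267241, -0.011235), Y(Ω₂)=(-0.443212, -0.084517)
  term(m=+4) = (0.043774, -0.050028)   from Y*(Ω₁)=(0.152371, 0.232762), Y(Ω₂)=(-0.064278, -0.230140)
  term(m=+5) = (-0.003639, -0.012674)   from Y*(Ω₁)=(0.068821, -0.141180), Y(Ω₂)=(0.062384, -0.056183)
  term(m=+6) = (0.008473, 0.002555)   from Y*(Ω₁)=(0.440927, -0.037138), Y(Ω₂)=(0.018597, 0.007360)
  term(m=+7) = (-0.000704, 0.000600)   from Y*(Ω₁)=(0.184256, 0.257205), Y(Ω₂)=(0.000245, 0.002912)
Accumulated sum (-0.160604, 0.000000); after 4π/(2l+1) scaling, (-0.134547, 0.000000) ⇒ P_7 = -0.134547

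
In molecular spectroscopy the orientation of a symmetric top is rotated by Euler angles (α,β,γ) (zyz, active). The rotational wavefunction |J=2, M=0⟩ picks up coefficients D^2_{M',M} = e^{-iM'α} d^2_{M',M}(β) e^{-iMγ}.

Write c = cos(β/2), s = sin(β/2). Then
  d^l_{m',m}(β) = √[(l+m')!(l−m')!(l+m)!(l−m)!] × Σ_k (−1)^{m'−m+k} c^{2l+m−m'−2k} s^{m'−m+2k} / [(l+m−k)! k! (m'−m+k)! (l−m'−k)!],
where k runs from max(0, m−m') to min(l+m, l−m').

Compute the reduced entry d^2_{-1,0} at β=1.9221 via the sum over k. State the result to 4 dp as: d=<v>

d^2_{-1,0}(β=1.9221) via the finite sum:
With c≡cos(β/2)=0.572660 and s≡sin(β/2)=0.819793, N=[1·6·2·2]^{1/2}=4.898979
The bounds max(0,m−m')=1 and min(l+m,l−m')=2 give 2 terms
  k=1: (−1)^0·4.8990/(2)·0.5727^3·0.8198^1 = +0.377111
  k=2: (−1)^1·4.8990/(2)·0.5727^1·0.8198^3 = -0.772832
d^2_{-1,0}(1.9221) = +0.377111 -0.772832 = -0.395721

d=-0.3957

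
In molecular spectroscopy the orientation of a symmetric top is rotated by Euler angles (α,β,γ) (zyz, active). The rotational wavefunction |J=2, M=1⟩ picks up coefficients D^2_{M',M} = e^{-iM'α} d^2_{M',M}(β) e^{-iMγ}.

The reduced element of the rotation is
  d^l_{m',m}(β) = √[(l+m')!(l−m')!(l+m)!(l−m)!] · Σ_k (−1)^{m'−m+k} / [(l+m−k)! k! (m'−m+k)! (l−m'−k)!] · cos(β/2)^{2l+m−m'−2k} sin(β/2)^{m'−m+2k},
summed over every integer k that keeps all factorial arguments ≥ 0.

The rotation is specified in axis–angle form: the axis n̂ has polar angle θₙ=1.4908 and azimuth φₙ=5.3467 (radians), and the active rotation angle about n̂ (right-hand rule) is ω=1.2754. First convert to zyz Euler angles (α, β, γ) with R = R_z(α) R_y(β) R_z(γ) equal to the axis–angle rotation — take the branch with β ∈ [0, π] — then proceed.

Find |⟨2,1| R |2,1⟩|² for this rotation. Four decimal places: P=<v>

Axis–angle → zyz. n̂ = (sinθₙcosφₙ, sinθₙsinφₙ, cosθₙ) = (+0.590727, -0.802904, +0.079911), ω = 1.2754.
R = I cosω + sinω [n̂]ₓ + (1−cosω) n̂n̂ᵀ gives
  R = [+0.538489, -0.412670, -0.734665; -0.259771, +0.748103, -0.610624; +0.801591, +0.519659, +0.295646]
β = atan2(√(R₁₃²+R₂₃²), R₃₃) = 1.270665; α = atan2(R₂₃, R₁₃) mod 2π = 3.835047; γ = atan2(R₃₂, −R₃₁) mod 2π = 2.566425
D^2_{1,1}(3.8350,1.2707,2.5664) = e^{-i·1·3.8350}·d^2_{1,1}(1.2707)·e^{-i·1·2.5664}. Compute d first:
With c≡cos(β/2)=0.804874 and s≡sin(β/2)=0.593445, N=[6·1·6·1]^{1/2}=6.000000
k: max(0,(1)−(1))=0 … min(2+(1),2−(1))=1
  k=0: (−1)^0·6.0000/(6)·0.8049^4·0.5934^0 = +0.419675
  k=1: (−1)^1·6.0000/(2)·0.8049^2·0.5934^2 = -0.684445
d^2_{1,1}(1.2707) = +0.419675 -0.684445 = -0.264771
|D^2_{1,1}|² = |d^2_{1,1}(β)|² = (-0.264771)² = 0.070104 (the z-rotation phases have unit modulus)

P=0.0701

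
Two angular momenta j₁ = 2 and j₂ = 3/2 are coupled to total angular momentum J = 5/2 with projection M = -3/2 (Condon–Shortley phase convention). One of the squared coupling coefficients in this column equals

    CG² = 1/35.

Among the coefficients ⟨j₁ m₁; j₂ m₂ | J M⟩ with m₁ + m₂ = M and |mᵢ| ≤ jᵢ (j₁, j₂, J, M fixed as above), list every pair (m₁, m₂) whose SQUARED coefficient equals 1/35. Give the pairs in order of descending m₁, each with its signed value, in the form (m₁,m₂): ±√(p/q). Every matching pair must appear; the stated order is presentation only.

Admissible pairs with m₁+m₂ = M = -3/2: (-2,1/2), (-1,-1/2), (0,-3/2)
  (m₁,m₂)=(0,-3/2): CG² = 18/35, CG = +√(18/35)
  (m₁,m₂)=(-1,-1/2): CG² = 1/35, CG = −√(1/35)   ← matches the target
  (m₁,m₂)=(-2,1/2): CG² = 16/35, CG = −√(16/35)
Pairs with CG² = 1/35: (-1,-1/2): −√(1/35)

(-1,-1/2): −√(1/35)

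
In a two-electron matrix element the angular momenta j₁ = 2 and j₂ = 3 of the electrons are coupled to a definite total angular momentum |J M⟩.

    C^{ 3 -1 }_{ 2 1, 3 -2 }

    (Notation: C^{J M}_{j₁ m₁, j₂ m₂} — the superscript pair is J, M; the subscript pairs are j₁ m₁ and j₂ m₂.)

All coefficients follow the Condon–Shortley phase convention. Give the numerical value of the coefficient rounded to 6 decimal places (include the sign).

√[7·2!2!4!/9! · 3!1!1!5!2!4!] = √(64)
  +(−1)^0/∏(0,2,1,1,1,3)! = 1/12  (running 1/12)
  +(−1)^1/∏(1,1,0,0,2,4)! = -1/48  (running 1/16)
⟨..|..⟩ = √(64)·(1/16) = +0.500000

+0.500000  (= +√(1/4))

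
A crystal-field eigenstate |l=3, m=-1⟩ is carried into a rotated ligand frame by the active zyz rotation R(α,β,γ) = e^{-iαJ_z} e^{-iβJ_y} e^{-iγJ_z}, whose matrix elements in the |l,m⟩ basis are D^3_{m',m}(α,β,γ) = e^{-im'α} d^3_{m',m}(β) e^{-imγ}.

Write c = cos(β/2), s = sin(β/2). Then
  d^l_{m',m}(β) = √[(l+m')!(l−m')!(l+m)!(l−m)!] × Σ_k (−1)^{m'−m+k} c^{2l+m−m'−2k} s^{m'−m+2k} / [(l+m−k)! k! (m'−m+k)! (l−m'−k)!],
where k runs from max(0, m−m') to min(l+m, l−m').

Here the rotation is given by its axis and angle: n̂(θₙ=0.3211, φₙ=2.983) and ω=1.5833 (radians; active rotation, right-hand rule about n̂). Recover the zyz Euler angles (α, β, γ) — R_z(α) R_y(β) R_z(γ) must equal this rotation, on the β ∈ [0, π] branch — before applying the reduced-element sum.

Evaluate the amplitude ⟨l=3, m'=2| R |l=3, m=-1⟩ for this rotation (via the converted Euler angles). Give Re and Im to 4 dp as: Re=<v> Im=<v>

Re=-0.0184 Im=-0.0618

Axis–angle → zyz. n̂ = (sinθₙcosφₙ, sinθₙsinφₙ, cosθₙ) = (-0.311650, +0.049844, +0.948889), ω = 1.5833.
R = I cosω + sinω [n̂]ₓ + (1−cosω) n̂n̂ᵀ gives
  R = [+0.085837, -0.964543, -0.249578; +0.933087, -0.009988, +0.359513; -0.349259, -0.263738, +0.899145]
β = atan2(√(R₁₃²+R₂₃²), R₃₃) = 0.452985; α = atan2(R₂₃, R₁₃) mod 2π = 2.177627; γ = atan2(R₃₂, −R₃₁) mod 2π = 5.636405
First d^3_{2,-1}(β=0.4530), then the phase factors e^{-i(2)α} and e^{-i(-1)γ}:
With c≡cos(β/2)=0.974460 and s≡sin(β/2)=0.224561, N=[120·1·2·24]^{1/2}=75.894664
k∈{0,1} keeps every argument non-negative
  k=0: (−1)^3·75.8947/(12)·0.9745^3·0.2246^3 = -0.066271
  k=1: (−1)^4·75.8947/(24)·0.9745^1·0.2246^5 = +0.001760
d^3_{2,-1}(0.4530) = -0.066271 +0.001760 = -0.064512
Attach z-rotation phases: D = e^{-i(2)(2.1776)}·(-0.064512)·e^{-i(-1)(5.6364)} = -0.018425-0.061824i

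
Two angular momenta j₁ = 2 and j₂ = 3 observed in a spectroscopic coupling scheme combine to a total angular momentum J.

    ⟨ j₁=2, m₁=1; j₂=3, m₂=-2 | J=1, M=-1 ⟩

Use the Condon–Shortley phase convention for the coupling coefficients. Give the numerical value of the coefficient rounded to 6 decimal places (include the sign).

−√(2/7) ≈ -0.534522

√[3·4!0!2!/7! · 3!1!1!5!0!2!] = √(288/7)
  +(−1)^1/∏(1,3,0,0,0,2)! = -1/12  (running -1/12)
⟨..|..⟩ = √(288/7)·(-1/12) = -0.534522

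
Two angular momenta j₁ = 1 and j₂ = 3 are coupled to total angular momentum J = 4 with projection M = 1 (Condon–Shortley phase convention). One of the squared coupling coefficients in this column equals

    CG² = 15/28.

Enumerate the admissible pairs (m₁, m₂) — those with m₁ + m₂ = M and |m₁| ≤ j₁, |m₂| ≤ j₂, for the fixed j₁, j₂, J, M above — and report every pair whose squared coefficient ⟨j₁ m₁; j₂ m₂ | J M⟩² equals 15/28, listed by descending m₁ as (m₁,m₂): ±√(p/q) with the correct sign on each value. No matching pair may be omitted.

(0,1): +√(15/28)

Admissible pairs with m₁+m₂ = M = 1: (-1,2), (0,1), (1,0)
  (m₁,m₂)=(1,0): CG² = 5/14, CG = +√(5/14)
  (m₁,m₂)=(0,1): CG² = 15/28, CG = +√(15/28)   ← matches the target
  (m₁,m₂)=(-1,2): CG² = 3/28, CG = +√(3/28)
Pairs with CG² = 15/28: (0,1): +√(15/28)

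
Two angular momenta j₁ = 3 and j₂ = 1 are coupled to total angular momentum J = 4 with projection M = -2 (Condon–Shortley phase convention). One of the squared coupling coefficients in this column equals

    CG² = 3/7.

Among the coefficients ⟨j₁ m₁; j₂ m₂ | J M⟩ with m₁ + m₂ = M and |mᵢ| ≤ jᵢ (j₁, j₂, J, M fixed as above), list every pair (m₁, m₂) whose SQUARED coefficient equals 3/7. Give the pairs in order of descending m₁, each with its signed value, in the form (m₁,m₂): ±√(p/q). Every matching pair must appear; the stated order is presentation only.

(-2,0): +√(3/7)

Admissible pairs with m₁+m₂ = M = -2: (-3,1), (-2,0), (-1,-1)
  (m₁,m₂)=(-1,-1): CG² = 15/28, CG = +√(15/28)
  (m₁,m₂)=(-2,0): CG² = 3/7, CG = +√(3/7)   ← matches the target
  (m₁,m₂)=(-3,1): CG² = 1/28, CG = +√(1/28)
Pairs with CG² = 3/7: (-2,0): +√(3/7)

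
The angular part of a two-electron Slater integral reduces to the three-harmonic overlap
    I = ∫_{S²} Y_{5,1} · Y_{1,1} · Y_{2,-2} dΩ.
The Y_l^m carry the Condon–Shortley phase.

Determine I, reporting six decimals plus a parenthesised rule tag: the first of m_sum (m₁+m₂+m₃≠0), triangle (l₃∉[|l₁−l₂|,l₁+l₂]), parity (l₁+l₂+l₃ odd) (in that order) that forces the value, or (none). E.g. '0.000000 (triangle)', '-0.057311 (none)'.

triangle: need 4≤l₃≤6, have 2; I=0

0.000000 (triangle)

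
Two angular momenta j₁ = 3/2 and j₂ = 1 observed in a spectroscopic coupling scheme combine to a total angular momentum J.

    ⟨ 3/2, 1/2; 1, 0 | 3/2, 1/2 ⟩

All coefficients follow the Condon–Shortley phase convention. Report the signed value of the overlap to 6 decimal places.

j₁+j₂−J=1  J+j₁−j₂=2  J−j₁+j₂=1  j₁+j₂+J+1=5
(j₁±m₁, j₂±m₂, J±M) = (2,1,1,1,2,1)
P² = 4/15
sum k=0..1:
  [0] +1/1 = 1
  [1] −1/2 = -1/2
S = 1/2
C² = P²·S² = 1/15 ; C = +0.258199

+0.258199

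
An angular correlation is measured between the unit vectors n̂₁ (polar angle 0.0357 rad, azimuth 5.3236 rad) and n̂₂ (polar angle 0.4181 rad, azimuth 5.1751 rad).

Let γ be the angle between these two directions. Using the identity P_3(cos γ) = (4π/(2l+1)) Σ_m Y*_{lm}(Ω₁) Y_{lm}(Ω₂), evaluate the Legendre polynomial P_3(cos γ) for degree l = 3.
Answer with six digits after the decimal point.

Expand P_3 via completeness: Σ_{m} conj(Y_{3,m}) at Ω₁ times Y_{3,m} at Ω₂ —
  m=-3: (-0.000018-0.000005i) × (-0.027463-0.005073i) = +0.000000+0.000000i  (running Σ = +0.000000+0.000000i)
  m=-2: (-0.000444-0.001223i) × (-0.092611+0.123001i) = +0.000192+0.000059i  (running Σ = +0.000192+0.000059i)
  m=-1: (+0.026436-0.037727i) × (+0.186012+0.372896i) = +0.018985+0.002840i  (running Σ = +0.019178+0.002899i)
  m=0: (+0.743502-0.000000i) × (+0.400957+0.000000i) = +0.298113+0.000000i  (running Σ = +0.317290+0.002899i)
  m=1: (-0.026436-0.037727i) × (-0.186012+0.372896i) = +0.018985-0.002840i  (running Σ = +0.336276+0.000059i)
  m=2: (-0.000444+0.001223i) × (-0.092611-0.123001i) = +0.000192-0.000059i  (running Σ = +0.336467+0.000000i)
  m=3: (+0.000018-0.000005i) × (+0.027463-0.005073i) = +0.000000-0.000000i  (running Σ = +0.336468+0.000000i)
Accumulated sum +0.336468+0.000000i; after 4π/(2l+1) scaling, +0.604025+0.000000i ⇒ P_3 = 0.604025

0.604025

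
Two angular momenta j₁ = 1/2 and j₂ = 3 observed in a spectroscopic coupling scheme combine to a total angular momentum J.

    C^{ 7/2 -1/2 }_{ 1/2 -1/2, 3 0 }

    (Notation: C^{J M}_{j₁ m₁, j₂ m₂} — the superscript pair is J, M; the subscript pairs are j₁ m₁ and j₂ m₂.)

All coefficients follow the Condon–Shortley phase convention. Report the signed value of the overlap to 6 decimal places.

+0.755929

triangle: 0!*1!*6!/8! = 720/40320
(j±m)!: 0!*1!*3!*3!*3!*4! = 5184
prefactor² = (2J+1)*Δ*N² = 5184/7
  k=0: +1/(0!*0!*1!*3!*0!*3!) = 1/36
Σ = 1/36  ⇒  CG² = 5184/7*(1/36)² = 4/7
CG = +√(4/7) = +0.755929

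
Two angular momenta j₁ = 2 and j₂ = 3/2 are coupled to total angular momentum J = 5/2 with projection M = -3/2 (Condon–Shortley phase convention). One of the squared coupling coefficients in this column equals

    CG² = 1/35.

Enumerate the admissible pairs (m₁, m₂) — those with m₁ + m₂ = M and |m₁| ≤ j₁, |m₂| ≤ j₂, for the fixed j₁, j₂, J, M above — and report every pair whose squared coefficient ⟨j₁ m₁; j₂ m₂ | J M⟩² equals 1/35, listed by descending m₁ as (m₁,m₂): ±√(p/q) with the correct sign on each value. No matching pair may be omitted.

(-1,-1/2): −√(1/35)

Admissible pairs with m₁+m₂ = M = -3/2: (-2,1/2), (-1,-1/2), (0,-3/2)
  (m₁,m₂)=(0,-3/2): CG² = 18/35, CG = +√(18/35)
  (m₁,m₂)=(-1,-1/2): CG² = 1/35, CG = −√(1/35)   ← matches the target
  (m₁,m₂)=(-2,1/2): CG² = 16/35, CG = −√(16/35)
Pairs with CG² = 1/35: (-1,-1/2): −√(1/35)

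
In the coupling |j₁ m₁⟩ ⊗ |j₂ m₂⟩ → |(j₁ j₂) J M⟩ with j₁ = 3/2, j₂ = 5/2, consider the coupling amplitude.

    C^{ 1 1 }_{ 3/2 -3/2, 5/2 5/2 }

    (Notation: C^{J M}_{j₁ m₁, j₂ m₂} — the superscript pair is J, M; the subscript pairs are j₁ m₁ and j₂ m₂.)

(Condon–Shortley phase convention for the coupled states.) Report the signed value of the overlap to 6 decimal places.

√[3·3!0!2!/6! · 0!3!5!0!2!0!] = √(72)
  +(−1)^3/∏(3,0,0,2,0,0)! = -1/12  (running -1/12)
⟨..|..⟩ = √(72)·(-1/12) = -0.707107

-0.707107  (= −√(1/2))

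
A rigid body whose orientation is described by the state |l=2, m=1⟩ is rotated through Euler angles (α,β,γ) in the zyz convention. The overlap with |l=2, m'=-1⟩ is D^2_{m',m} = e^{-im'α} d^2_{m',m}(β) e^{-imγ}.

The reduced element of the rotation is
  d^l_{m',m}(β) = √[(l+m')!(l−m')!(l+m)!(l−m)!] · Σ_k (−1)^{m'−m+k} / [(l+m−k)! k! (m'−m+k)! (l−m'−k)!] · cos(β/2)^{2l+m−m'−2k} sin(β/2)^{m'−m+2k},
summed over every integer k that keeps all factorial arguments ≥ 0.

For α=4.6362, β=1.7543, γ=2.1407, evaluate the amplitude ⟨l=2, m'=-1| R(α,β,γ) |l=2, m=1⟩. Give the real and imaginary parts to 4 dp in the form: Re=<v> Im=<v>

Re=-0.2998 Im=0.2261

First d^2_{-1,1}(β=1.7543), then the phase factors e^{-i(-1)α} and e^{-i(1)γ}:
With c≡cos(β/2)=0.639345 and s≡sin(β/2)=0.768920, N=[1·6·6·1]^{1/2}=6.000000
k: max(0,(1)−(-1))=2 … min(2+(1),2−(-1))=3
  k=2: (−1)^0·6.0000/(2)·0.6393^2·0.7689^2 = +0.725027
  k=3: (−1)^1·6.0000/(6)·0.6393^0·0.7689^4 = -0.349562
d^2_{-1,1}(1.7543) = +0.725027 -0.349562 = +0.375465
Phases: e^{-i·(-1)·4.6362}=-0.076115-0.997099i, e^{-i·(1)·2.1407}=-0.539551-0.841953i ⇒ D=-0.299787+0.226057i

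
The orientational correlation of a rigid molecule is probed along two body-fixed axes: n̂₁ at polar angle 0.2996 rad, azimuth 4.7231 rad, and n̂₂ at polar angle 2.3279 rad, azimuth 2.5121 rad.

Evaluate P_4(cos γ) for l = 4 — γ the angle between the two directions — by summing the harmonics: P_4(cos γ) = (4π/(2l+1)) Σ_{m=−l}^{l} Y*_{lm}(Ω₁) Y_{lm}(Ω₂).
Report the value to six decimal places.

Expand P_4 via completeness: Σ_{m} conj(Y_{4,m}) at Ω₁ times Y_{4,m} at Ω₂ —
  term(m=-4) = (-0.000347, 0.000228)   from Y*(Ω₁)=(0.003355, 0.000144), Y(Ω₂)=(-0.100255, 0.072122)
  term(m=-3) = (-0.009534, -0.003478)   from Y*(Ω₁)=(-0.000988, 0.030729), Y(Ω₂)=(-0.103108, 0.313570)
  term(m=-2) = (-0.018296, -0.061223)   from Y*(Ω₁)=(-0.157031, -0.003364), Y(Ω₂)=(0.124806, 0.387204)
  term(m=-1) = (0.019272, -0.025874)   from Y*(Ω₁)=(0.004844, -0.452256), Y(Ω₂)=(0.057660, 0.041996)
  term(m=+0) = (-0.179961, 0.000000)   from Y*(Ω₁)=(0.505793, -0.000000), Y(Ω₂)=(-0.355800, 0.000000)
  term(m=+1) = (0.019272, 0.025874)   from Y*(Ω₁)=(-0.004844, -0.452256), Y(Ω₂)=(-0.057660, 0.041996)
  term(m=+2) = (-0.018296, 0.061223)   from Y*(Ω₁)=(-0.157031, 0.003364), Y(Ω₂)=(0.124806, -0.387204)
  term(m=+3) = (-0.009534, 0.003478)   from Y*(Ω₁)=(0.000988, 0.030729), Y(Ω₂)=(0.103108, 0.313570)
  term(m=+4) = (-0.000347, -0.000228)   from Y*(Ω₁)=(0.003355, -0.000144), Y(Ω₂)=(-0.100255, -0.072122)
Total Σ_m = (-0.197769, 0.000000). Multiply by 1.396263: (-0.276138, 0.000000). P_4(cos γ) = -0.276138

-0.276138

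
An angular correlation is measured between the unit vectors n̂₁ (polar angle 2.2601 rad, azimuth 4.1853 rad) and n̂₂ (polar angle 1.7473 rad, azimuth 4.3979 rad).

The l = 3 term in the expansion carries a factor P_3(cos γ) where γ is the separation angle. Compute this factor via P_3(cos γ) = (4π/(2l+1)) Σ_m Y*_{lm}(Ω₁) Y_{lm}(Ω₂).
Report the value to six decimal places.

Expand P_3 via completeness: Σ_{m} conj(Y_{3,m}) at Ω₁ times Y_{3,m} at Ω₂ —
  m=-3: (+0.191722-0.002008i) × (+0.322283-0.233666i) = +0.061320-0.045446i  (running Σ = +0.061320-0.045446i)
  m=-2: (+0.191189-0.336553i) × (+0.140634+0.102318i) = +0.061323-0.027769i  (running Σ = +0.122643-0.073214i)
  m=-1: (-0.128270-0.220391i) × (+0.083245-0.255914i) = -0.067079+0.014480i  (running Σ = +0.055564-0.058735i)
  m=0: (+0.232005-0.000000i) × (+0.186475+0.000000i) = +0.043263+0.000000i  (running Σ = +0.098827-0.058735i)
  m=1: (+0.128270-0.220391i) × (-0.083245-0.255914i) = -0.067079-0.014480i  (running Σ = +0.031748-0.073214i)
  m=2: (+0.191189+0.336553i) × (+0.140634-0.102318i) = +0.061323+0.027769i  (running Σ = +0.093071-0.045446i)
  m=3: (-0.191722-0.002008i) × (-0.322283-0.233666i) = +0.061320+0.045446i  (running Σ = +0.154391+0.000000i)
Total Σ_m = +0.154391+0.000000i. Multiply by 1.795196: +0.277162+0.000000i. P_3(cos γ) = 0.277162

0.277162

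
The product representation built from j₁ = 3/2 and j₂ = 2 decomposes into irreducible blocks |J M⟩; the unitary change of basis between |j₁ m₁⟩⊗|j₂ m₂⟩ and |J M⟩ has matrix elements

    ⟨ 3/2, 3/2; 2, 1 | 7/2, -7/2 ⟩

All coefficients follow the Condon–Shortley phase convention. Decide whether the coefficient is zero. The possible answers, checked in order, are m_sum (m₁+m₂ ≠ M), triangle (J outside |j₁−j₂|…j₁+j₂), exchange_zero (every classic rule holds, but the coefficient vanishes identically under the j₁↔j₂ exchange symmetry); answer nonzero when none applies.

m-sum: m₁+m₂ = 3/2+1 = 5/2, M = -7/2  ✗ ⇒ coefficient is 0

m_sum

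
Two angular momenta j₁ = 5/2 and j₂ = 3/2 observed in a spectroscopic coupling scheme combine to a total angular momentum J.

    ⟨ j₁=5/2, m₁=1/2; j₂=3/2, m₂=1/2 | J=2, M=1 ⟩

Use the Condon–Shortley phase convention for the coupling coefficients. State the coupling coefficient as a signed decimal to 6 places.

triangle: 2!×3!×1!/7! = 12/5040
(j±m)!: 3!×2!×2!×1!×3!×1! = 144
prefactor² = (2J+1)×Δ×N² = 12/7
  k=1: −1/(1!×1!×1!×1!×2!×0!) = -1/2
  k=2: +1/(2!×0!×0!×0!×3!×1!) = 1/12
Σ = -5/12  ⇒  CG² = 12/7×(-5/12)² = 25/84
CG = −√(25/84) = -0.545545

−√(25/84) = -0.545545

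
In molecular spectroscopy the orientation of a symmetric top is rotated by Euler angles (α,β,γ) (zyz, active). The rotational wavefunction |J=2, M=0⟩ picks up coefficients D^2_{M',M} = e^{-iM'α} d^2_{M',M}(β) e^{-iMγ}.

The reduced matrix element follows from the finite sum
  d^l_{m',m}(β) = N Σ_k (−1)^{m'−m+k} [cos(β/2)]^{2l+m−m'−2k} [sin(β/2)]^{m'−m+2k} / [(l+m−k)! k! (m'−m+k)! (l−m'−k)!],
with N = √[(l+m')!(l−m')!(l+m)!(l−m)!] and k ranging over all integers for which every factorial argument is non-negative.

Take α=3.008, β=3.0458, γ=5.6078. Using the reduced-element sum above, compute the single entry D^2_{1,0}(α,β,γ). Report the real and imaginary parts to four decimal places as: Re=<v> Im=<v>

Re=-0.1156 Im=-0.0155

Split into d^2_{1,0}(β=3.0458) × two z-phases.
With c≡cos(β/2)=0.047878 and s≡sin(β/2)=0.998853, N=[6·1·2·2]^{1/2}=4.898979
k∈{0,1} keeps every argument non-negative
  k=0: (−1)^1·4.8990/(2)·0.0479^3·0.9989^1 = -0.000269
  k=1: (−1)^2·4.8990/(2)·0.0479^1·0.9989^3 = +0.116874
d^2_{1,0}(3.0458) = -0.000269 +0.116874 = +0.116605
Attach z-rotation phases: D = e^{-i(1)(3.0080)}·(+0.116605)·e^{-i(0)(5.6078)} = -0.115566-0.015531i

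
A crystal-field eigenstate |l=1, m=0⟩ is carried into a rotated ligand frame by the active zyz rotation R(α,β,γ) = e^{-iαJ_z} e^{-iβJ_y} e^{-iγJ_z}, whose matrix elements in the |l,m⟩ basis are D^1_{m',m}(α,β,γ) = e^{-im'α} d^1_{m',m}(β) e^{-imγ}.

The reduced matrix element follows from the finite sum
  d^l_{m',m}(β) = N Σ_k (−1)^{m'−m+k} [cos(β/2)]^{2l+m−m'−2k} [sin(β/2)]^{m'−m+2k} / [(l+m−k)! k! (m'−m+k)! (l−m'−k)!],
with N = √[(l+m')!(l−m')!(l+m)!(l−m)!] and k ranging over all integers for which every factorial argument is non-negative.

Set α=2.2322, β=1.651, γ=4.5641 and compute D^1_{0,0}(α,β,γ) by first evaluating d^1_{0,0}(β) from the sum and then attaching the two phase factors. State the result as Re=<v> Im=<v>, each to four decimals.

First d^1_{0,0}(β=1.6510), then the phase factors e^{-i(0)α} and e^{-i(0)γ}:
Half-angle: c=0.678190, s=0.734887. N=√(1·1·1·1)=1.000000
Admissible k: 0..1 (factorial args all ≥0)
  k=0: (−1)^0·1.0000/(1)·0.6782^2·0.7349^0 = +0.459941
  k=1: (−1)^1·1.0000/(1)·0.6782^0·0.7349^2 = -0.540059
d^1_{0,0}(1.6510) = +0.459941 -0.540059 = -0.080118
Phases: e^{-i·(0)·2.2322}=+1.000000+0.000000i, e^{-i·(0)·4.5641}=+1.000000+0.000000i ⇒ D=-0.080118+0.000000i

Re=-0.0801 Im=0.0000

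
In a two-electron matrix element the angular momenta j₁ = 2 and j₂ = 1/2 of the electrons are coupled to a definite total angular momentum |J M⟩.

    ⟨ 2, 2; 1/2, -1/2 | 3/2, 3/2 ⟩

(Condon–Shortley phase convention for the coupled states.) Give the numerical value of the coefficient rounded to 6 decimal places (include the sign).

√[4·1!3!0!/5! · 4!0!0!1!3!0!] = √(144/5)
  +(−1)^0/∏(0,1,0,0,3,0)! = 1/6  (running 1/6)
⟨..|..⟩ = √(144/5)·(1/6) = +0.894427

+0.894427  (= +√(4/5))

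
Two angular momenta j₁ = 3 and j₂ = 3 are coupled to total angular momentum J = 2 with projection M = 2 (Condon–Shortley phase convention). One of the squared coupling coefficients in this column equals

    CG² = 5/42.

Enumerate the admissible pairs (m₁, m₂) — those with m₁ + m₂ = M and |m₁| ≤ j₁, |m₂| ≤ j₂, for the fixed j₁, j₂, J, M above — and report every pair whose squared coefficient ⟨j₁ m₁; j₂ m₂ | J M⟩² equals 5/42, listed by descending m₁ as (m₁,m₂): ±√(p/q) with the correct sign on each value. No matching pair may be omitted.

Admissible pairs with m₁+m₂ = M = 2: (-1,3), (0,2), (1,1), (2,0), (3,-1)
  (m₁,m₂)=(3,-1): CG² = 5/42, CG = +√(5/42)   ← matches the target
  (m₁,m₂)=(2,0): CG² = 5/21, CG = −√(5/21)
  (m₁,m₂)=(1,1): CG² = 2/7, CG = +√(2/7)
  (m₁,m₂)=(0,2): CG² = 5/21, CG = −√(5/21)
  (m₁,m₂)=(-1,3): CG² = 5/42, CG = +√(5/42)   ← matches the target
Pairs with CG² = 5/42: (3,-1): +√(5/42); (-1,3): +√(5/42)

(3,-1): +√(5/42); (-1,3): +√(5/42)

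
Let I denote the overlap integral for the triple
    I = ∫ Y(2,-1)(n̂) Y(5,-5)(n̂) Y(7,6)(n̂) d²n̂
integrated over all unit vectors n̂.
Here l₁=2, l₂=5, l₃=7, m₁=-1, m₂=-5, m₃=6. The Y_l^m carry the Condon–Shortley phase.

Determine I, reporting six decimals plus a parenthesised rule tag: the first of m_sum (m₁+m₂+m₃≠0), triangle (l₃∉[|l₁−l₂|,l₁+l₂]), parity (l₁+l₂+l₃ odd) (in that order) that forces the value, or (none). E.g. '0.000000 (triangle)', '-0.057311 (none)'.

Checks pass: Σm=0; 14 even; l₃=7∈[3,7].
(2·2+1)(2·5+1)(2·7+1) = 825
Δ: 0! 4! 10! / 15! → 1/15015
sum: t=0:+1/57600 = 1/57600
3j²(2 5 7; 0 0 0) = Δ·Π!·Σ² = 21/715  (sign -1)
sum: t=0:+1/21772800 = 1/21772800
3j²(2 5 7; -1 -5 6) = Δ·Π!·Σ² = 2/105  (sign -1)
combine: 4πI² = 825·21/715·2/105 = 6/13
take √, sign +1: I = 0.19164567
No selection rule forces the value: the integral is nonzero (none).

0.191646 (none)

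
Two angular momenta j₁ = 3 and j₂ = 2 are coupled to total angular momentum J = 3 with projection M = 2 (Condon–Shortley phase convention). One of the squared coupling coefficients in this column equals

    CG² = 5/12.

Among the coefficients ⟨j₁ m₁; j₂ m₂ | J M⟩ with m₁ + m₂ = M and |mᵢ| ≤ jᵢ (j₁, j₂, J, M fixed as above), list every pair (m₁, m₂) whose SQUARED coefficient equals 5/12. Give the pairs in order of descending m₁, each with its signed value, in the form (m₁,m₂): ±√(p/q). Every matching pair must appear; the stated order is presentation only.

Admissible pairs with m₁+m₂ = M = 2: (0,2), (1,1), (2,0), (3,-1)
  (m₁,m₂)=(3,-1): CG² = 5/12, CG = +√(5/12)   ← matches the target
  (m₁,m₂)=(2,0): CG² = 0/1, CG = 0
  (m₁,m₂)=(1,1): CG² = 1/4, CG = −√(1/4)
  (m₁,m₂)=(0,2): CG² = 1/3, CG = +√(1/3)
Pairs with CG² = 5/12: (3,-1): +√(5/12)

(3,-1): +√(5/12)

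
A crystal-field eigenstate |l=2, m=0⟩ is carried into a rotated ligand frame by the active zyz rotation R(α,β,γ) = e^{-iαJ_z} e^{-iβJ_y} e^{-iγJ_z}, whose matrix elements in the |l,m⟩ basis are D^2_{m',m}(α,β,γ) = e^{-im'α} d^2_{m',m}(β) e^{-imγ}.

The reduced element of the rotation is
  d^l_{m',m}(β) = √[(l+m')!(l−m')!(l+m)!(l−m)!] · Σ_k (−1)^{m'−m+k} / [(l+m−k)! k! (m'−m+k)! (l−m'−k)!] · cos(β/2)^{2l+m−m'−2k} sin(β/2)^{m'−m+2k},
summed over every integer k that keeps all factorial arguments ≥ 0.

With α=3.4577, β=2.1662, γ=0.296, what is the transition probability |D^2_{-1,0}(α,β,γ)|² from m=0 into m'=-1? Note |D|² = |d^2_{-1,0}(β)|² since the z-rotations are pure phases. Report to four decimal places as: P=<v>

P=0.3234

First d^2_{-1,0}(β=2.1662), then the phase factors e^{-i(-1)α} and e^{-i(0)γ}:
c=cos(2.166200/2)=0.468592, s=sin(2.166200/2)=0.883415; N=√[1·6·2·2]=4.898979
Admissible k: 1..2 (factorial args all ≥0)
  k=1: (−1)^0·4.8990/(2)·0.4686^3·0.8834^1 = +0.222651
  k=2: (−1)^1·4.8990/(2)·0.4686^1·0.8834^3 = -0.791342
d^2_{-1,0}(2.1662) = +0.222651 -0.791342 = -0.568691
|D^2_{-1,0}|² = |d^2_{-1,0}(β)|² = (-0.568691)² = 0.323410 (the z-rotation phases have unit modulus)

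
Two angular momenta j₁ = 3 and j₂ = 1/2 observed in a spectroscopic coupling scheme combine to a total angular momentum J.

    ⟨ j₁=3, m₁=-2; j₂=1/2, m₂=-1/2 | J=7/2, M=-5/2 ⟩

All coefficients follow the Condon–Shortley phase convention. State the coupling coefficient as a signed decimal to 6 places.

+√(6/7) = +0.925820

triangle: 0!·6!·1!/8! = 720/40320
(j±m)!: 1!·5!·0!·1!·1!·6! = 86400
prefactor² = (2J+1)·Δ·N² = 86400/7
  k=0: +1/(0!·0!·5!·0!·1!·1!) = 1/120
Σ = 1/120  ⇒  CG² = 86400/7·(1/120)² = 6/7
CG = +√(6/7) = +0.925820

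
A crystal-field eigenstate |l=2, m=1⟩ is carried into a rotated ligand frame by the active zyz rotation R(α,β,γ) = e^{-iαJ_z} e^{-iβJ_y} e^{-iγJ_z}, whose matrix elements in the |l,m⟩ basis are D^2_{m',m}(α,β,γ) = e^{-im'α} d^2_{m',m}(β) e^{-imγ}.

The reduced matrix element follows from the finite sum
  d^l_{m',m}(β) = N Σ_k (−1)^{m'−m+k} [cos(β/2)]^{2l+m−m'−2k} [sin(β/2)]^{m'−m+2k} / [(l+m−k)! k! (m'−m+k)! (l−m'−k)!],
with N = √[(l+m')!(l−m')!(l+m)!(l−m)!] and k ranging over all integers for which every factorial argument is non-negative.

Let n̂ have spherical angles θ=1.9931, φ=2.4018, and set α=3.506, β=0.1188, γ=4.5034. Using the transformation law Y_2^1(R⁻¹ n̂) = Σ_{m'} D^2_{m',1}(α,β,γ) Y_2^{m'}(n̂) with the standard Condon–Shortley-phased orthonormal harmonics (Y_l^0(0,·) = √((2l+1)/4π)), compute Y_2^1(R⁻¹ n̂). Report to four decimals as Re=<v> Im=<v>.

Need the full column D^2_{m',1} for m'=−2..2 at α=3.5060, β=0.1188, γ=4.5034.
cos(β/2)=0.998236, sin(β/2)=0.059365
d^2_{-2,1}: single k=3 term ⇒ +0.000418;  D = -0.000337+0.000247i
d^2_{-1,1}: k∈[2..3] ⇒ +0.010535 -0.000012 = +0.010523;  D = +0.005709-0.008840i
d^2_{0,1}: k∈[1..2] ⇒ +0.144646 -0.000512 = +0.144135;  D = -0.029904+0.140998i
d^2_{1,1}: k∈[0..1] ⇒ +0.992964 -0.010535 = +0.982429;  D = -0.152074-0.970587i
d^2_{2,1}: single k=0 term ⇒ -0.118103;  D = -0.058665-0.102502i
Y_2^{m'}(θ=1.9931,φ=2.4018) and Σ D·Y over m':
  (-0.0003+0.0002i)·(+0.0293+0.3200i)  (+0.0057-0.0088i)·(+0.2133+0.1947i)  (-0.0299+0.1410i)·(-0.1564+0.0000i)  (-0.1521-0.9706i)·(-0.2133+0.1947i)  (-0.0587-0.1025i)·(+0.0293-0.3200i)
Y_2^1(R⁻¹ n̂) = +0.194424+0.170284i

Re=0.1944 Im=0.1703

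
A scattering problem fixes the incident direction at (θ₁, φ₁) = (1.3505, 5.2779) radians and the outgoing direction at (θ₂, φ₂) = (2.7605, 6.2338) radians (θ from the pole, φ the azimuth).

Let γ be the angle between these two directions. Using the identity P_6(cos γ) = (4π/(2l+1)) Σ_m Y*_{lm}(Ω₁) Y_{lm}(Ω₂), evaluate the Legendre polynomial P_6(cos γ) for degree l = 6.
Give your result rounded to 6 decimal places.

-0.312220

Expand P_6 via completeness: Σ_{m} conj(Y_{6,m}) at Ω₁ times Y_{6,m} at Ω₂ —
  m=-6: (+0.404013+0.103796i) × (+0.001223+0.000373i) = +0.000455+0.000278i  (running Σ = +0.000455+0.000278i)
  m=-5: (+0.099954+0.307753i) × (-0.010721-0.002702i) = -0.000240-0.003570i  (running Σ = +0.000215-0.003292i)
  m=-4: (+0.097914-0.118334i) × (+0.056761+0.011361i) = +0.006902-0.005604i  (running Σ = +0.007118-0.008896i)
  m=-3: (+0.324747+0.041049i) × (-0.199338-0.029751i) = -0.063513-0.017844i  (running Σ = -0.056395-0.026740i)
  m=-2: (-0.028485-0.060542i) × (+0.447971+0.044391i) = -0.010073-0.028386i  (running Σ = -0.066469-0.055126i)
  m=-1: (+0.171476-0.270189i) × (-0.518729-0.025638i) = -0.095877+0.135758i  (running Σ = -0.162345+0.080632i)
  m=0: (-0.043182-0.000000i) × (-0.039300+0.000000i) = +0.001697+0.000000i  (running Σ = -0.160648+0.080632i)
  m=1: (-0.171476-0.270189i) × (+0.518729-0.025638i) = -0.095877-0.135758i  (running Σ = -0.256525-0.055126i)
  m=2: (-0.028485+0.060542i) × (+0.447971-0.044391i) = -0.010073+0.028386i  (running Σ = -0.266598-0.026740i)
  m=3: (-0.324747+0.041049i) × (+0.199338-0.029751i) = -0.063513+0.017844i  (running Σ = -0.330111-0.008896i)
  m=4: (+0.097914+0.118334i) × (+0.056761-0.011361i) = +0.006902+0.005604i  (running Σ = -0.323209-0.003292i)
  m=5: (-0.099954+0.307753i) × (+0.010721-0.002702i) = -0.000240+0.003570i  (running Σ = -0.323449+0.000278i)
  m=6: (+0.404013-0.103796i) × (+0.001223-0.000373i) = +0.000455-0.000278i  (running Σ = -0.322994-0.000000i)
Accumulated sum -0.322994-0.000000i; after 4π/(2l+1) scaling, -0.312220-0.000000i ⇒ P_6 = -0.312220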